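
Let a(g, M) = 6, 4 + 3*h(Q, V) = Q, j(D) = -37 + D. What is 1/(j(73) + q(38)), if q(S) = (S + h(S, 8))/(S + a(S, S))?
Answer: 33/1225 ≈ 0.026939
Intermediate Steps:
h(Q, V) = -4/3 + Q/3
q(S) = (-4/3 + 4*S/3)/(6 + S) (q(S) = (S + (-4/3 + S/3))/(S + 6) = (-4/3 + 4*S/3)/(6 + S))
1/(j(73) + q(38)) = 1/((-37 + 73) + 4*(-1 + 38)/(3*(6 + 38))) = 1/(36 + (4/3)*37/44) = 1/(36 + (4/3)*(1/44)*37) = 1/(36 + 37/33) = 1/(1225/33) = 33/1225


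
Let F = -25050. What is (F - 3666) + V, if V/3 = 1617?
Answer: -23865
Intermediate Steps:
V = 4851 (V = 3*1617 = 4851)
(F - 3666) + V = (-25050 - 3666) + 4851 = -28716 + 4851 = -23865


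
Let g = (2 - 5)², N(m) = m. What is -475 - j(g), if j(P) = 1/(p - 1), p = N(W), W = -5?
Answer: -2849/6 ≈ -474.83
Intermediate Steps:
p = -5
g = 9 (g = (-3)² = 9)
j(P) = -⅙ (j(P) = 1/(-5 - 1) = 1/(-6) = -⅙)
-475 - j(g) = -475 - 1*(-⅙) = -475 + ⅙ = -2849/6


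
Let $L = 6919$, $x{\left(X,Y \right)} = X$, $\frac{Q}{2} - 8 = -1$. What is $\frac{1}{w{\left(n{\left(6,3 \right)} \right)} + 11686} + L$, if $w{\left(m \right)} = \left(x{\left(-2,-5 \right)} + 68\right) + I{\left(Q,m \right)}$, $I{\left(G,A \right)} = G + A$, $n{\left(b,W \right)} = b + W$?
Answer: $\frac{81471226}{11775} \approx 6919.0$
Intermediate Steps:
$Q = 14$ ($Q = 16 + 2 \left(-1\right) = 16 - 2 = 14$)
$n{\left(b,W \right)} = W + b$
$I{\left(G,A \right)} = A + G$
$w{\left(m \right)} = 80 + m$ ($w{\left(m \right)} = \left(-2 + 68\right) + \left(m + 14\right) = 66 + \left(14 + m\right) = 80 + m$)
$\frac{1}{w{\left(n{\left(6,3 \right)} \right)} + 11686} + L = \frac{1}{\left(80 + \left(3 + 6\right)\right) + 11686} + 6919 = \frac{1}{\left(80 + 9\right) + 11686} + 6919 = \frac{1}{89 + 11686} + 6919 = \frac{1}{11775} + 6919 = \frac{81471226}{11775}$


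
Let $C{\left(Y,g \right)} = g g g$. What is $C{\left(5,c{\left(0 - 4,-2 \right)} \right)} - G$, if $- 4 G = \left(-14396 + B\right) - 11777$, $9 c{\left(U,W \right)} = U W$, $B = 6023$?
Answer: $- \frac{7343651}{1458} \approx -5036.8$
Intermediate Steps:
$c{\left(U,W \right)} = \frac{U W}{9}$
$C{\left(Y,g \right)} = g^{3}$ ($C{\left(Y,g \right)} = g^{2} g = g^{3}$)
$G = \frac{10075}{2}$ ($G = - \frac{\left(-14396 + 6023\right) - 11777}{4} = - \frac{-8373 - 11777}{4} = \left(- \frac{1}{4}\right) \left(-20150\right) = \frac{10075}{2} \approx 5037.5$)
$C{\left(5,c{\left(0 - 4,-2 \right)} \right)} - G = \left(\frac{1}{9} \left(0 - 4\right) \left(-2\right)\right)^{3} - \frac{10075}{2} = \left(\frac{1}{9} \left(-4\right) \left(-2\right)\right)^{3} - \frac{10075}{2} = \left(\frac{8}{9}\right)^{3} - \frac{10075}{2} = \frac{512}{729} - \frac{10075}{2} = - \frac{7343651}{1458}$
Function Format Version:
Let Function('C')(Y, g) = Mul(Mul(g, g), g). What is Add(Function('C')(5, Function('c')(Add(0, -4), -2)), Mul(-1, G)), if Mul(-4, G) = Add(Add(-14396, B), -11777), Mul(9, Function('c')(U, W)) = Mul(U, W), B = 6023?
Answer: Rational(-7343651, 1458) ≈ -5036.8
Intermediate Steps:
Function('c')(U, W) = Mul(Rational(1, 9), U, W) (Function('c')(U, W) = Mul(Rational(1, 9), Mul(U, W)) = Mul(Rational(1, 9), U, W))
Function('C')(Y, g) = Pow(g, 3) (Function('C')(Y, g) = Mul(Pow(g, 2), g) = Pow(g, 3))
G = Rational(10075, 2) (G = Mul(Rational(-1, 4), Add(Add(-14396, 6023), -11777)) = Mul(Rational(-1, 4), Add(-8373, -11777)) = Mul(Rational(-1, 4), -20150) = Rational(10075, 2) ≈ 5037.5)
Add(Function('C')(5, Function('c')(Add(0, -4), -2)), Mul(-1, G)) = Add(Pow(Mul(Rational(1, 9), Add(0, -4), -2), 3), Mul(-1, Rational(10075, 2))) = Add(Pow(Mul(Rational(1, 9), -4, -2), 3), Rational(-10075, 2)) = Add(Pow(Rational(8, 9), 3), Rational(-10075, 2)) = Add(Rational(512, 729), Rational(-10075, 2)) = Rational(-7343651, 1458)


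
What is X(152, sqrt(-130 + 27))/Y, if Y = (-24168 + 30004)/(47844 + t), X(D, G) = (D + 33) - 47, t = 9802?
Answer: 1988787/1459 ≈ 1363.1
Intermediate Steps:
X(D, G) = -14 + D (X(D, G) = (33 + D) - 47 = -14 + D)
Y = 2918/28823 (Y = (-24168 + 30004)/(47844 + 9802) = 5836/57646 = 5836*(1/57646) = 2918/28823 ≈ 0.10124)
X(152, sqrt(-130 + 27))/Y = (-14 + 152)/(2918/28823) = 138*(28823/2918) = 1988787/1459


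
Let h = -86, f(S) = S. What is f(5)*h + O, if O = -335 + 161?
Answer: -604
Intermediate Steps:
O = -174
f(5)*h + O = 5*(-86) - 174 = -430 - 174 = -604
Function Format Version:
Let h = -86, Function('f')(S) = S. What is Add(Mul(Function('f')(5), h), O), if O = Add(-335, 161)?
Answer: -604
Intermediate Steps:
O = -174
Add(Mul(Function('f')(5), h), O) = Add(Mul(5, -86), -174) = Add(-430, -174) = -604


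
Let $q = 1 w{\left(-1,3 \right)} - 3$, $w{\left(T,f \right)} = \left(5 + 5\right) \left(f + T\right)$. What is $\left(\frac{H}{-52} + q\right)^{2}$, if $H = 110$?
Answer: $\frac{149769}{676} \approx 221.55$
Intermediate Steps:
$w{\left(T,f \right)} = 10 T + 10 f$ ($w{\left(T,f \right)} = 10 \left(T + f\right) = 10 T + 10 f$)
$q = 17$ ($q = 1 \left(10 \left(-1\right) + 10 \cdot 3\right) - 3 = 1 \left(-10 + 30\right) - 3 = 1 \cdot 20 - 3 = 20 - 3 = 17$)
$\left(\frac{H}{-52} + q\right)^{2} = \left(\frac{110}{-52} + 17\right)^{2} = \left(110 \left(- \frac{1}{52}\right) + 17\right)^{2} = \left(- \frac{55}{26} + 17\right)^{2} = \left(\frac{387}{26}\right)^{2} = \frac{149769}{676}$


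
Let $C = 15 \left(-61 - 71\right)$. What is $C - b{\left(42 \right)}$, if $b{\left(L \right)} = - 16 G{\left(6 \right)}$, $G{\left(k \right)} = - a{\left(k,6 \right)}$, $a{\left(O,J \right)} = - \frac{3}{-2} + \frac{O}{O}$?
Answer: $-2020$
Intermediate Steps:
$a{\left(O,J \right)} = \frac{5}{2}$ ($a{\left(O,J \right)} = \left(-3\right) \left(- \frac{1}{2}\right) + 1 = \frac{3}{2} + 1 = \frac{5}{2}$)
$G{\left(k \right)} = - \frac{5}{2}$ ($G{\left(k \right)} = \left(-1\right) \frac{5}{2} = - \frac{5}{2}$)
$b{\left(L \right)} = 40$ ($b{\left(L \right)} = \left(-16\right) \left(- \frac{5}{2}\right) = 40$)
$C = -1980$ ($C = 15 \left(-132\right) = -1980$)
$C - b{\left(42 \right)} = -1980 - 40 = -2020$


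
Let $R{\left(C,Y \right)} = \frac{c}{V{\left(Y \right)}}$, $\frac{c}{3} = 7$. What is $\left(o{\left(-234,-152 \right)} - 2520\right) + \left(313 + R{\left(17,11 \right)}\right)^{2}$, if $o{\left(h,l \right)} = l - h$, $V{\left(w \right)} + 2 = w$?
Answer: $\frac{872974}{9} \approx 96997.0$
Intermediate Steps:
$c = 21$ ($c = 3 \cdot 7 = 21$)
$V{\left(w \right)} = -2 + w$
$R{\left(C,Y \right)} = \frac{21}{-2 + Y}$
$\left(o{\left(-234,-152 \right)} - 2520\right) + \left(313 + R{\left(17,11 \right)}\right)^{2} = \left(\left(-152 - -234\right) - 2520\right) + \left(313 + \frac{21}{-2 + 11}\right)^{2} = \left(\left(-152 + 234\right) - 2520\right) + \left(313 + \frac{21}{9}\right)^{2} = \left(82 - 2520\right) + \left(313 + 21 \cdot \frac{1}{9}\right)^{2} = -2438 + \left(313 + \frac{7}{3}\right)^{2} = -2438 + \left(\frac{946}{3}\right)^{2} = -2438 + \frac{894916}{9} = \frac{872974}{9}$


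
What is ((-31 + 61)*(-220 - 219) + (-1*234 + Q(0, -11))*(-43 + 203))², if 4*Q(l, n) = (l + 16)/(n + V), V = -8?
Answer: 925886572900/361 ≈ 2.5648e+9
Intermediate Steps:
Q(l, n) = (16 + l)/(4*(-8 + n)) (Q(l, n) = ((l + 16)/(n - 8))/4 = ((16 + l)/(-8 + n))/4 = (16 + l)/(4*(-8 + n)))
((-31 + 61)*(-220 - 219) + (-1*234 + Q(0, -11))*(-43 + 203))² = ((-31 + 61)*(-220 - 219) + (-1*234 + (16 + 0)/(4*(-8 - 11)))*(-43 + 203))² = (30*(-439) + (-234 + (¼)*16/(-19))*160)² = (-13170 + (-234 + (¼)*(-1/19)*16)*160)² = (-13170 + (-234 - 4/19)*160)² = (-13170 - 4450/19*160)² = (-13170 - 712000/19)² = (-962230/19)² = 925886572900/361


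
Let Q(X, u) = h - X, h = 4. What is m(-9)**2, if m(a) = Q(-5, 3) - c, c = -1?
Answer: 100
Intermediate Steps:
Q(X, u) = 4 - X
m(a) = 10 (m(a) = (4 - 1*(-5)) - 1*(-1) = (4 + 5) + 1 = 9 + 1 = 10)
m(-9)**2 = 10**2 = 100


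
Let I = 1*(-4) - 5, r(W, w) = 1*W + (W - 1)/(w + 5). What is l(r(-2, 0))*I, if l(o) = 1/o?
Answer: 45/13 ≈ 3.4615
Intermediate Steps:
r(W, w) = W + (-1 + W)/(5 + w)
l(o) = 1/o
I = -9 (I = -4 - 5 = -9)
l(r(-2, 0))*I = -9/((-1 + 6*(-2) - 2*0)/(5 + 0)) = -9/((-1 - 12 + 0)/5) = -9/((1/5)*(-13)) = -9/(-13/5) = -5/13*(-9) = 45/13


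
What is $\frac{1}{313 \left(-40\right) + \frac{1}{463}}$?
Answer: $- \frac{463}{5796759} \approx -7.9872 \cdot 10^{-5}$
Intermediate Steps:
$\frac{1}{313 \left(-40\right) + \frac{1}{463}} = \frac{1}{-12520 + \frac{1}{463}} = \frac{1}{- \frac{5796759}{463}} = - \frac{463}{5796759}$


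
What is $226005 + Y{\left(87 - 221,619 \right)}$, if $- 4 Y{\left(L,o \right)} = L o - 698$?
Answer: $246916$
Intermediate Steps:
$Y{\left(L,o \right)} = \frac{349}{2} - \frac{L o}{4}$ ($Y{\left(L,o \right)} = - \frac{L o - 698}{4} = - \frac{-698 + L o}{4} = \frac{349}{2} - \frac{L o}{4}$)
$226005 + Y{\left(87 - 221,619 \right)} = 226005 - \left(- \frac{349}{2} + \frac{1}{4} \left(87 - 221\right) 619\right) = 226005 - \left(- \frac{349}{2} - \frac{41473}{2}\right) = 226005 + \left(\frac{349}{2} + \frac{41473}{2}\right) = 226005 + 20911 = 246916$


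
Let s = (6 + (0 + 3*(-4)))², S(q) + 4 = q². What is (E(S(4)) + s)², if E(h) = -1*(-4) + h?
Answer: 2704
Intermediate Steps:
S(q) = -4 + q²
s = 36 (s = (6 + (0 - 12))² = (6 - 12)² = (-6)² = 36)
E(h) = 4 + h
(E(S(4)) + s)² = ((4 + (-4 + 4²)) + 36)² = ((4 + (-4 + 16)) + 36)² = ((4 + 12) + 36)² = (16 + 36)² = 52² = 2704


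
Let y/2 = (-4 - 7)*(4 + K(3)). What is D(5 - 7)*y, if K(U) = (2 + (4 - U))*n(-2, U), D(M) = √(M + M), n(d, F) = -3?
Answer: 220*I ≈ 220.0*I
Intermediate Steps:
D(M) = √2*√M (D(M) = √(2*M) = √2*√M)
K(U) = -18 + 3*U (K(U) = (2 + (4 - U))*(-3) = (6 - U)*(-3) = -18 + 3*U)
y = 110 (y = 2*((-4 - 7)*(4 + (-18 + 3*3))) = 2*(-11*(4 + (-18 + 9))) = 2*(-11*(4 - 9)) = 2*(-11*(-5)) = 2*55 = 110)
D(5 - 7)*y = (√2*√(5 - 7))*110 = (√2*√(-2))*110 = (√2*(I*√2))*110 = (2*I)*110 = 220*I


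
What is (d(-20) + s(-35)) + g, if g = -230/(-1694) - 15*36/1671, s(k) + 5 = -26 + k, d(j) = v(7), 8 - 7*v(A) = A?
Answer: -31158422/471779 ≈ -66.045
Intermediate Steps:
v(A) = 8/7 - A/7
d(j) = ⅐ (d(j) = 8/7 - ⅐*7 = 8/7 - 1 = ⅐)
s(k) = -31 + k (s(k) = -5 + (-26 + k) = -31 + k)
g = -88405/471779 (g = -230*(-1/1694) - 540*1/1671 = 115/847 - 180/557 = -88405/471779 ≈ -0.18739)
(d(-20) + s(-35)) + g = (⅐ + (-31 - 35)) - 88405/471779 = (⅐ - 66) - 88405/471779 = -461/7 - 88405/471779 = -31158422/471779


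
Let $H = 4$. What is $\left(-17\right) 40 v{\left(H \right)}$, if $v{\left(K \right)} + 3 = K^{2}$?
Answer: $-8840$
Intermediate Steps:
$v{\left(K \right)} = -3 + K^{2}$
$\left(-17\right) 40 v{\left(H \right)} = \left(-17\right) 40 \left(-3 + 4^{2}\right) = - 680 \left(-3 + 16\right) = \left(-680\right) 13 = -8840$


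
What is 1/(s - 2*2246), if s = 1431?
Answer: -1/3061 ≈ -0.00032669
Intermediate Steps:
1/(s - 2*2246) = 1/(1431 - 2*2246) = 1/(1431 - 4492) = 1/(-3061) = -1/3061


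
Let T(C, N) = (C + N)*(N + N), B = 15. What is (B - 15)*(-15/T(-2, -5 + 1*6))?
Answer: 0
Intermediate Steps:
T(C, N) = 2*N*(C + N) (T(C, N) = (C + N)*(2*N) = 2*N*(C + N))
(B - 15)*(-15/T(-2, -5 + 1*6)) = (15 - 15)*(-15*1/(2*(-5 + 1*6)*(-2 + (-5 + 1*6)))) = 0*(-15*1/(2*(-5 + 6)*(-2 + (-5 + 6)))) = 0*(-15*1/(2*(-2 + 1))) = 0*(-15/(2*1*(-1))) = 0*(-15/(-2)) = 0*(-15*(-½)) = 0*(15/2) = 0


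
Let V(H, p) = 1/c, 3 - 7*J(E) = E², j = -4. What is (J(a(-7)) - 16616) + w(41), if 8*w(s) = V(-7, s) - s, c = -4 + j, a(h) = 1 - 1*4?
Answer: -7446655/448 ≈ -16622.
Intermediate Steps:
a(h) = -3 (a(h) = 1 - 4 = -3)
c = -8 (c = -4 - 4 = -8)
J(E) = 3/7 - E²/7
V(H, p) = -⅛ (V(H, p) = 1/(-8) = -⅛)
w(s) = -1/64 - s/8 (w(s) = (-⅛ - s)/8 = -1/64 - s/8)
(J(a(-7)) - 16616) + w(41) = ((3/7 - ⅐*(-3)²) - 16616) + (-1/64 - ⅛*41) = ((3/7 - ⅐*9) - 16616) + (-1/64 - 41/8) = ((3/7 - 9/7) - 16616) - 329/64 = (-6/7 - 16616) - 329/64 = -116318/7 - 329/64 = -7446655/448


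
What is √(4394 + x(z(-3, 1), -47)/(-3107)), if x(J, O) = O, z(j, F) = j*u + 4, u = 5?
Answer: √42417400935/3107 ≈ 66.287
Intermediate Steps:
z(j, F) = 4 + 5*j (z(j, F) = j*5 + 4 = 5*j + 4 = 4 + 5*j)
√(4394 + x(z(-3, 1), -47)/(-3107)) = √(4394 - 47/(-3107)) = √(4394 - 47*(-1/3107)) = √(4394 + 47/3107) = √(13652205/3107) = √42417400935/3107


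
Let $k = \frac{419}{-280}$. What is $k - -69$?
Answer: $\frac{18901}{280} \approx 67.504$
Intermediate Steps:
$k = - \frac{419}{280}$ ($k = 419 \left(- \frac{1}{280}\right) = - \frac{419}{280} \approx -1.4964$)
$k - -69 = - \frac{419}{280} - -69 = - \frac{419}{280} + 69 = \frac{18901}{280}$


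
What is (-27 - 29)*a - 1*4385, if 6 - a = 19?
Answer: -3657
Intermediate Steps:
a = -13 (a = 6 - 1*19 = 6 - 19 = -13)
(-27 - 29)*a - 1*4385 = (-27 - 29)*(-13) - 1*4385 = -56*(-13) - 4385 = 728 - 4385 = -3657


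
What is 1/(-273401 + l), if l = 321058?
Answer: 1/47657 ≈ 2.0983e-5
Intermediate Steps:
1/(-273401 + l) = 1/(-273401 + 321058) = 1/47657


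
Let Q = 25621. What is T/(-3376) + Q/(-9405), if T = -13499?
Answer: 40461599/31751280 ≈ 1.2743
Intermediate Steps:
T/(-3376) + Q/(-9405) = -13499/(-3376) + 25621/(-9405) = -13499*(-1/3376) + 25621*(-1/9405) = 13499/3376 - 25621/9405 = 40461599/31751280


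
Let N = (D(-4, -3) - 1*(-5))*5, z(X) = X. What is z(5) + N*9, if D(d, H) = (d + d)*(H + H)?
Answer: 2390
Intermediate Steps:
D(d, H) = 4*H*d (D(d, H) = (2*d)*(2*H) = 4*H*d)
N = 265 (N = (4*(-3)*(-4) - 1*(-5))*5 = (48 + 5)*5 = 53*5 = 265)
z(5) + N*9 = 5 + 265*9 = 5 + 2385 = 2390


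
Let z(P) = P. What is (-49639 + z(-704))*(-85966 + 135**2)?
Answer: 3410285163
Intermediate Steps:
(-49639 + z(-704))*(-85966 + 135**2) = (-49639 - 704)*(-85966 + 135**2) = -50343*(-85966 + 18225) = -50343*(-67741) = 3410285163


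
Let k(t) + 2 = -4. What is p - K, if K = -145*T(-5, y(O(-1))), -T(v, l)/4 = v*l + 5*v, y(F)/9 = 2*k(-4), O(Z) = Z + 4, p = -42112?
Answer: -340812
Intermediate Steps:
k(t) = -6 (k(t) = -2 - 4 = -6)
O(Z) = 4 + Z
y(F) = -108 (y(F) = 9*(2*(-6)) = 9*(-12) = -108)
T(v, l) = -20*v - 4*l*v (T(v, l) = -4*(v*l + 5*v) = -4*(l*v + 5*v) = -4*(5*v + l*v) = -20*v - 4*l*v)
K = 298700 (K = -(-580)*(-5)*(5 - 108) = -(-580)*(-5)*(-103) = -145*(-2060) = 298700)
p - K = -42112 - 1*298700 = -42112 - 298700 = -340812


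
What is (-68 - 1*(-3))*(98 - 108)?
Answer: 650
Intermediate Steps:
(-68 - 1*(-3))*(98 - 108) = (-68 + 3)*(-10) = -65*(-10) = 650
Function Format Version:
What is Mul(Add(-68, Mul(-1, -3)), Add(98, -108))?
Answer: 650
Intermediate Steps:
Mul(Add(-68, Mul(-1, -3)), Add(98, -108)) = Mul(Add(-68, 3), -10) = Mul(-65, -10) = 650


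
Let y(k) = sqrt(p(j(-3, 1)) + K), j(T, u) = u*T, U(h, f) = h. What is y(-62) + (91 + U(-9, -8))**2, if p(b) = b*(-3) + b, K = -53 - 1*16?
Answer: 6724 + 3*I*sqrt(7) ≈ 6724.0 + 7.9373*I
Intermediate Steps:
j(T, u) = T*u
K = -69 (K = -53 - 16 = -69)
p(b) = -2*b (p(b) = -3*b + b = -2*b)
y(k) = 3*I*sqrt(7) (y(k) = sqrt(-(-6) - 69) = sqrt(-2*(-3) - 69) = sqrt(6 - 69) = sqrt(-63) = 3*I*sqrt(7))
y(-62) + (91 + U(-9, -8))**2 = 3*I*sqrt(7) + (91 - 9)**2 = 3*I*sqrt(7) + 82**2 = 3*I*sqrt(7) + 6724 = 6724 + 3*I*sqrt(7)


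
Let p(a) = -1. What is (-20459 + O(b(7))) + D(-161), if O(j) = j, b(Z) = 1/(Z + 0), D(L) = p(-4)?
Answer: -143219/7 ≈ -20460.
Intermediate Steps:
D(L) = -1
b(Z) = 1/Z
(-20459 + O(b(7))) + D(-161) = (-20459 + 1/7) - 1 = -143212/7 - 1 = -143219/7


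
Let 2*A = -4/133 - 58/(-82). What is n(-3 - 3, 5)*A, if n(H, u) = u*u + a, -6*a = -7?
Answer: 193267/21812 ≈ 8.8606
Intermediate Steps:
a = 7/6 (a = -1/6*(-7) = 7/6 ≈ 1.1667)
n(H, u) = 7/6 + u**2 (n(H, u) = u*u + 7/6 = u**2 + 7/6 = 7/6 + u**2)
A = 3693/10906 (A = (-4/133 - 58/(-82))/2 = (-4*1/133 - 58*(-1/82))/2 = (-4/133 + 29/41)/2 = (1/2)*(3693/5453) = 3693/10906 ≈ 0.33862)
n(-3 - 3, 5)*A = (7/6 + 5**2)*(3693/10906) = (7/6 + 25)*(3693/10906) = (157/6)*(3693/10906) = 193267/21812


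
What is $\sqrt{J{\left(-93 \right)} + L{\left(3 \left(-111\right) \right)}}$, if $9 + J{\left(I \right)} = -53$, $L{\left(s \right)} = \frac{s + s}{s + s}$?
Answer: $i \sqrt{61} \approx 7.8102 i$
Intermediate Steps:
$L{\left(s \right)} = 1$ ($L{\left(s \right)} = \frac{2 s}{2 s} = 2 s \frac{1}{2 s} = 1$)
$J{\left(I \right)} = -62$ ($J{\left(I \right)} = -9 - 53 = -62$)
$\sqrt{J{\left(-93 \right)} + L{\left(3 \left(-111\right) \right)}} = \sqrt{-62 + 1} = \sqrt{-61} = i \sqrt{61}$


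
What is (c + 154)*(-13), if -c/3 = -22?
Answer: -2860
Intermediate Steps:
c = 66 (c = -3*(-22) = 66)
(c + 154)*(-13) = (66 + 154)*(-13) = 220*(-13) = -2860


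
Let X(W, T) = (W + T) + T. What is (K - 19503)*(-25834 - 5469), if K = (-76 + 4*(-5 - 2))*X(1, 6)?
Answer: 652824065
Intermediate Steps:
X(W, T) = W + 2*T (X(W, T) = (T + W) + T = W + 2*T)
K = -1352 (K = (-76 + 4*(-5 - 2))*(1 + 2*6) = (-76 + 4*(-7))*(1 + 12) = (-76 - 28)*13 = -104*13 = -1352)
(K - 19503)*(-25834 - 5469) = (-1352 - 19503)*(-25834 - 5469) = -20855*(-31303) = 652824065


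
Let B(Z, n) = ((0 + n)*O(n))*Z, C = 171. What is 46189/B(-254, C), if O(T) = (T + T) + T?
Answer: -2431/1172718 ≈ -0.0020730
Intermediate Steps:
O(T) = 3*T (O(T) = 2*T + T = 3*T)
B(Z, n) = 3*Z*n² (B(Z, n) = ((0 + n)*(3*n))*Z = (n*(3*n))*Z = (3*n²)*Z = 3*Z*n²)
46189/B(-254, C) = 46189/((3*(-254)*171²)) = 46189/((3*(-254)*29241)) = 46189/(-22281642) = 46189*(-1/22281642) = -2431/1172718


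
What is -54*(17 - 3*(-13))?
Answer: -3024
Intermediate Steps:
-54*(17 - 3*(-13)) = -54*(17 + 39) = -54*56 = -3024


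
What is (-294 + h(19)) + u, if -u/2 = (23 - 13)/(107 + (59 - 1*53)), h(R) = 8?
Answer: -32338/113 ≈ -286.18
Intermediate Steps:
u = -20/113 (u = -2*(23 - 13)/(107 + (59 - 1*53)) = -20/(107 + (59 - 53)) = -20/(107 + 6) = -20/113 ≈ -0.17699)
(-294 + h(19)) + u = (-294 + 8) - 20/113 = -286 - 20/113 = -32338/113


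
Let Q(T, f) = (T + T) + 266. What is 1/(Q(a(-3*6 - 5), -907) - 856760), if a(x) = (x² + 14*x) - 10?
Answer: -1/856100 ≈ -1.1681e-6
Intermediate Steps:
a(x) = -10 + x² + 14*x
Q(T, f) = 266 + 2*T (Q(T, f) = 2*T + 266 = 266 + 2*T)
1/(Q(a(-3*6 - 5), -907) - 856760) = 1/((266 + 2*(-10 + (-3*6 - 5)² + 14*(-3*6 - 5))) - 856760) = 1/((266 + 2*(-10 + (-18 - 5)² + 14*(-18 - 5))) - 856760) = 1/((266 + 2*(-10 + (-23)² + 14*(-23))) - 856760) = 1/((266 + 2*(-10 + 529 - 322)) - 856760) = 1/((266 + 2*197) - 856760) = 1/((266 + 394) - 856760) = 1/(660 - 856760) = 1/(-856100) = -1/856100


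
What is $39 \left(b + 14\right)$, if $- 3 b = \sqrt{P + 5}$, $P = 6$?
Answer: $546 - 13 \sqrt{11} \approx 502.88$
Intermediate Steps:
$b = - \frac{\sqrt{11}}{3}$ ($b = - \frac{\sqrt{6 + 5}}{3} = - \frac{\sqrt{11}}{3} \approx -1.1055$)
$39 \left(b + 14\right) = 39 \left(- \frac{\sqrt{11}}{3} + 14\right) = 39 \left(14 - \frac{\sqrt{11}}{3}\right) = 546 - 13 \sqrt{11}$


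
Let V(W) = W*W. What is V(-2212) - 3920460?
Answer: 972484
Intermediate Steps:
V(W) = W**2
V(-2212) - 3920460 = (-2212)**2 - 3920460 = 4892944 - 3920460 = 972484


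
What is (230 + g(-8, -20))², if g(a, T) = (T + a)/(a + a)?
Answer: 859329/16 ≈ 53708.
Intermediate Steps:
g(a, T) = (T + a)/(2*a) (g(a, T) = (T + a)/((2*a)) = (T + a)*(1/(2*a)) = (T + a)/(2*a))
(230 + g(-8, -20))² = (230 + (½)*(-20 - 8)/(-8))² = (230 + (½)*(-⅛)*(-28))² = (230 + 7/4)² = (927/4)² = 859329/16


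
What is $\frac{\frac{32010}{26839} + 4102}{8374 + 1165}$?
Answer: $\frac{110125588}{256017221} \approx 0.43015$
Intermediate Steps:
$\frac{\frac{32010}{26839} + 4102}{8374 + 1165} = \frac{32010 \cdot \frac{1}{26839} + 4102}{9539} = \left(\frac{32010}{26839} + 4102\right) \frac{1}{9539} = \frac{110125588}{26839} \cdot \frac{1}{9539} = \frac{110125588}{256017221}$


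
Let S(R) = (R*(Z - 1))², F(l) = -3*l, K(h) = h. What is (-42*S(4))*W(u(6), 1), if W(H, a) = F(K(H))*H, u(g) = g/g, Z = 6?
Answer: 50400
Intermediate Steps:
u(g) = 1
W(H, a) = -3*H² (W(H, a) = (-3*H)*H = -3*H²)
S(R) = 25*R² (S(R) = (R*(6 - 1))² = (R*5)² = (5*R)² = 25*R²)
(-42*S(4))*W(u(6), 1) = (-1050*4²)*(-3*1²) = (-1050*16)*(-3*1) = -42*400*(-3) = -16800*(-3) = 50400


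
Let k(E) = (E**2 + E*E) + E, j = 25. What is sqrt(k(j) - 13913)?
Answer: I*sqrt(12638) ≈ 112.42*I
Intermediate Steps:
k(E) = E + 2*E**2 (k(E) = (E**2 + E**2) + E = 2*E**2 + E = E + 2*E**2)
sqrt(k(j) - 13913) = sqrt(25*(1 + 2*25) - 13913) = sqrt(25*(1 + 50) - 13913) = sqrt(25*51 - 13913) = sqrt(1275 - 13913) = sqrt(-12638) = I*sqrt(12638)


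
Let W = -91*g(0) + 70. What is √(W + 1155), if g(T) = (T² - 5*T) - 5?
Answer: 4*√105 ≈ 40.988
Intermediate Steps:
g(T) = -5 + T² - 5*T
W = 525 (W = -91*(-5 + 0² - 5*0) + 70 = -91*(-5 + 0 + 0) + 70 = -91*(-5) + 70 = 455 + 70 = 525)
√(W + 1155) = √(525 + 1155) = √1680 = 4*√105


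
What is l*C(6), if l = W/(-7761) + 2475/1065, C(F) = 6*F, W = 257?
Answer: 15147816/183677 ≈ 82.470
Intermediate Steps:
l = 1262318/551031 (l = 257/(-7761) + 2475/1065 = 257*(-1/7761) + 2475*(1/1065) = -257/7761 + 165/71 = 1262318/551031 ≈ 2.2908)
l*C(6) = 1262318*(6*6)/551031 = (1262318/551031)*36 = 15147816/183677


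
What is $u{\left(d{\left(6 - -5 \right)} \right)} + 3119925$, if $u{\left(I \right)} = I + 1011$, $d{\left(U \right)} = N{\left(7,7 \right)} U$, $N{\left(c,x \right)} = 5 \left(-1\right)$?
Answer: $3120881$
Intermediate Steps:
$N{\left(c,x \right)} = -5$
$d{\left(U \right)} = - 5 U$
$u{\left(I \right)} = 1011 + I$
$u{\left(d{\left(6 - -5 \right)} \right)} + 3119925 = \left(1011 - 5 \left(6 - -5\right)\right) + 3119925 = \left(1011 - 5 \left(6 + 5\right)\right) + 3119925 = \left(1011 - 55\right) + 3119925 = 956 + 3119925 = 3120881$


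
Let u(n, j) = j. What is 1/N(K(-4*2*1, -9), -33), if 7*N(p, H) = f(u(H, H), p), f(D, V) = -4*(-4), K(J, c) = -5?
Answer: 7/16 ≈ 0.43750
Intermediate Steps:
f(D, V) = 16
N(p, H) = 16/7 (N(p, H) = (1/7)*16 = 16/7)
1/N(K(-4*2*1, -9), -33) = 1/(16/7) = 7/16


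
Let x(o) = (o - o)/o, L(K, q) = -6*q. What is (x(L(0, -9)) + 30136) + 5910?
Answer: 36046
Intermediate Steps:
x(o) = 0 (x(o) = 0/o = 0)
(x(L(0, -9)) + 30136) + 5910 = (0 + 30136) + 5910 = 30136 + 5910 = 36046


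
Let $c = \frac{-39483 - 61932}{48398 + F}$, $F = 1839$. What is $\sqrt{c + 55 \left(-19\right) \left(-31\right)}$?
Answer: $\frac{10 \sqrt{817519863094}}{50237} \approx 179.98$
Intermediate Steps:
$c = - \frac{101415}{50237}$ ($c = \frac{-39483 - 61932}{48398 + 1839} = - \frac{101415}{50237} \approx -2.0187$)
$\sqrt{c + 55 \left(-19\right) \left(-31\right)} = \sqrt{- \frac{101415}{50237} + 55 \left(-19\right) \left(-31\right)} = \sqrt{- \frac{101415}{50237} - -32395} = \sqrt{- \frac{101415}{50237} + 32395} = \sqrt{\frac{1627326200}{50237}} = \frac{10 \sqrt{817519863094}}{50237}$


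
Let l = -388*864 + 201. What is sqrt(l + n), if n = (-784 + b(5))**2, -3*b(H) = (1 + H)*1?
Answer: sqrt(282765) ≈ 531.76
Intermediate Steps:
b(H) = -1/3 - H/3 (b(H) = -(1 + H)/3 = -1/3 - H/3)
l = -335031 (l = -335232 + 201 = -335031)
n = 617796 (n = (-784 + (-1/3 - 1/3*5))**2 = (-784 + (-1/3 - 5/3))**2 = (-784 - 2)**2 = (-786)**2 = 617796)
sqrt(l + n) = sqrt(-335031 + 617796) = sqrt(282765)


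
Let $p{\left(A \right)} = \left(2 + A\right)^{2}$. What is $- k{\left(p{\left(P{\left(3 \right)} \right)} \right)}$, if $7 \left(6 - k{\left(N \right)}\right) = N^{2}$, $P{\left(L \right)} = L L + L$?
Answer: $5482$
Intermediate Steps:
$P{\left(L \right)} = L + L^{2}$ ($P{\left(L \right)} = L^{2} + L = L + L^{2}$)
$k{\left(N \right)} = 6 - \frac{N^{2}}{7}$
$- k{\left(p{\left(P{\left(3 \right)} \right)} \right)} = - (6 - \frac{\left(\left(2 + 3 \left(1 + 3\right)\right)^{2}\right)^{2}}{7}) = - (6 - \frac{\left(\left(2 + 3 \cdot 4\right)^{2}\right)^{2}}{7}) = - (6 - \frac{\left(\left(2 + 12\right)^{2}\right)^{2}}{7}) = - (6 - \frac{\left(14^{2}\right)^{2}}{7}) = - (6 - \frac{196^{2}}{7}) = - (6 - 5488) = \left(-1\right) \left(-5482\right) = 5482$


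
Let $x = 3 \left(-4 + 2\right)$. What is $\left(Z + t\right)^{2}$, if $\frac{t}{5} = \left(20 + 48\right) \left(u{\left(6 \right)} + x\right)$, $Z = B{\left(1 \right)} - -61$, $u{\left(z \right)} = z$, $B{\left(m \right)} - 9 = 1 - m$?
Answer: $4900$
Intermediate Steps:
$B{\left(m \right)} = 10 - m$ ($B{\left(m \right)} = 9 - \left(-1 + m\right) = 10 - m$)
$x = -6$ ($x = 3 \left(-2\right) = -6$)
$Z = 70$ ($Z = \left(10 - 1\right) - -61 = \left(10 - 1\right) + 61 = 9 + 61 = 70$)
$t = 0$ ($t = 5 \left(20 + 48\right) \left(6 - 6\right) = 5 \cdot 68 \cdot 0 = 5 \cdot 0 = 0$)
$\left(Z + t\right)^{2} = \left(70 + 0\right)^{2} = 70^{2} = 4900$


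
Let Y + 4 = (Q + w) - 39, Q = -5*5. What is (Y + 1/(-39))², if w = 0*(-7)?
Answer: 7038409/1521 ≈ 4627.5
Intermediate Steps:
w = 0
Q = -25
Y = -68 (Y = -4 + ((-25 + 0) - 39) = -4 + (-25 - 39) = -4 - 64 = -68)
(Y + 1/(-39))² = (-68 + 1/(-39))² = (-68 - 1/39)² = (-2653/39)² = 7038409/1521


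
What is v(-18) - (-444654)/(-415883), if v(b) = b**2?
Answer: 134301438/415883 ≈ 322.93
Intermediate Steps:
v(-18) - (-444654)/(-415883) = (-18)**2 - (-444654)/(-415883) = 324 - (-444654)*(-1)/415883 = 324 - 1*444654/415883 = 324 - 444654/415883 = 134301438/415883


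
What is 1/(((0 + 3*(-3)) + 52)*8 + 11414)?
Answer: 1/11758 ≈ 8.5048e-5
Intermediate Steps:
1/(((0 + 3*(-3)) + 52)*8 + 11414) = 1/(((0 - 9) + 52)*8 + 11414) = 1/((-9 + 52)*8 + 11414) = 1/(43*8 + 11414) = 1/(344 + 11414) = 1/11758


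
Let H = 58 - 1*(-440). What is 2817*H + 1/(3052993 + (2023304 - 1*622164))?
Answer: 6248551745179/4454133 ≈ 1.4029e+6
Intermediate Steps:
H = 498 (H = 58 + 440 = 498)
2817*H + 1/(3052993 + (2023304 - 1*622164)) = 2817*498 + 1/(3052993 + (2023304 - 1*622164)) = 1402866 + 1/(3052993 + (2023304 - 622164)) = 1402866 + 1/(3052993 + 1401140) = 1402866 + 1/4454133 = 6248551745179/4454133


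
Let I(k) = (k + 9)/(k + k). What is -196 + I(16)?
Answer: -6247/32 ≈ -195.22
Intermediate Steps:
I(k) = (9 + k)/(2*k) (I(k) = (9 + k)/((2*k)) = (9 + k)*(1/(2*k)) = (9 + k)/(2*k))
-196 + I(16) = -196 + (1/2)*(9 + 16)/16 = -196 + (1/2)*(1/16)*25 = -196 + 25/32 = -6247/32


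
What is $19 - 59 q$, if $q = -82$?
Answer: $4857$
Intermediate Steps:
$19 - 59 q = 19 - -4838 = 19 + 4838 = 4857$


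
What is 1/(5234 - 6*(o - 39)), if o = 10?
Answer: 1/5408 ≈ 0.00018491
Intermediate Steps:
1/(5234 - 6*(o - 39)) = 1/(5234 - 6*(10 - 39)) = 1/(5234 - 6*(-29)) = 1/(5234 + 174) = 1/5408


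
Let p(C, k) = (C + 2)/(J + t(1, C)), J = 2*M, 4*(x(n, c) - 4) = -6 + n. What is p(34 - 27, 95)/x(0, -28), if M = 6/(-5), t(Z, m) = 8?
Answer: 9/14 ≈ 0.64286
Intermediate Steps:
M = -6/5 (M = 6*(-⅕) = -6/5 ≈ -1.2000)
x(n, c) = 5/2 + n/4 (x(n, c) = 4 + (-6 + n)/4 = 4 + (-3/2 + n/4) = 5/2 + n/4)
J = -12/5 (J = 2*(-6/5) = -12/5 ≈ -2.4000)
p(C, k) = 5/14 + 5*C/28 (p(C, k) = (C + 2)/(-12/5 + 8) = (2 + C)/(28/5) = (2 + C)*(5/28) = 5/14 + 5*C/28)
p(34 - 27, 95)/x(0, -28) = (5/14 + 5*(34 - 27)/28)/(5/2 + (¼)*0) = (5/14 + (5/28)*7)/(5/2 + 0) = (5/14 + 5/4)/(5/2) = (45/28)*(⅖) = 9/14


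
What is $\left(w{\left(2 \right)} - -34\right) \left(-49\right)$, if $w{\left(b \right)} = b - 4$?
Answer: $-1568$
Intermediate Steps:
$w{\left(b \right)} = -4 + b$ ($w{\left(b \right)} = b - 4 = -4 + b$)
$\left(w{\left(2 \right)} - -34\right) \left(-49\right) = \left(\left(-4 + 2\right) - -34\right) \left(-49\right) = \left(-2 + 34\right) \left(-49\right) = 32 \left(-49\right) = -1568$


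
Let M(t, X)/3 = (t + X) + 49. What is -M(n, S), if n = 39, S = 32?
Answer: -360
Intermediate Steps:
M(t, X) = 147 + 3*X + 3*t (M(t, X) = 3*((t + X) + 49) = 3*((X + t) + 49) = 3*(49 + X + t) = 147 + 3*X + 3*t)
-M(n, S) = -(147 + 3*32 + 3*39) = -(147 + 96 + 117) = -1*360 = -360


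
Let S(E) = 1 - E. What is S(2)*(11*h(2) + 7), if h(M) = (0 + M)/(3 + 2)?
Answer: -57/5 ≈ -11.400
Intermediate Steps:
h(M) = M/5
S(2)*(11*h(2) + 7) = (1 - 1*2)*(11*((⅕)*2) + 7) = (1 - 2)*(11*(⅖) + 7) = -(22/5 + 7) = -1*57/5 = -57/5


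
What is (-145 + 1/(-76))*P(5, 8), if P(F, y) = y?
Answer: -22042/19 ≈ -1160.1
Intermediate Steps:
(-145 + 1/(-76))*P(5, 8) = (-145 + 1/(-76))*8 = (-145 - 1/76)*8 = -11021/76*8 = -22042/19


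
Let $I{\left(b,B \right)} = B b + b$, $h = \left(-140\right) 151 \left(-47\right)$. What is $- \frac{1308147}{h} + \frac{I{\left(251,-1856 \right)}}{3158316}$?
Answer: $- \frac{271650746}{185551065} \approx -1.464$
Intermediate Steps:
$h = 993580$ ($h = \left(-21140\right) \left(-47\right) = 993580$)
$I{\left(b,B \right)} = b + B b$
$- \frac{1308147}{h} + \frac{I{\left(251,-1856 \right)}}{3158316} = - \frac{1308147}{993580} + \frac{251 \left(1 - 1856\right)}{3158316} = \left(-1308147\right) \frac{1}{993580} + 251 \left(-1855\right) \frac{1}{3158316} = - \frac{1308147}{993580} - \frac{66515}{451188} = - \frac{271650746}{185551065}$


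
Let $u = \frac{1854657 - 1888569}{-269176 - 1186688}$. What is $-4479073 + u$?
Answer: $- \frac{271705045840}{60661} \approx -4.4791 \cdot 10^{6}$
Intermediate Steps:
$u = \frac{1413}{60661}$ ($u = - \frac{33912}{-1455864} = \left(-33912\right) \left(- \frac{1}{1455864}\right) = \frac{1413}{60661} \approx 0.023293$)
$-4479073 + u = -4479073 + \frac{1413}{60661} = - \frac{271705045840}{60661}$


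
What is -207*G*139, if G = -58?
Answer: 1668834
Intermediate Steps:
-207*G*139 = -207*(-58)*139 = 12006*139 = 1668834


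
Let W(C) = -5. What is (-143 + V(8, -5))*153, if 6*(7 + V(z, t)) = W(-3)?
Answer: -46155/2 ≈ -23078.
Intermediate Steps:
V(z, t) = -47/6 (V(z, t) = -7 + (⅙)*(-5) = -7 - ⅚ = -47/6)
(-143 + V(8, -5))*153 = (-143 - 47/6)*153 = -905/6*153 = -46155/2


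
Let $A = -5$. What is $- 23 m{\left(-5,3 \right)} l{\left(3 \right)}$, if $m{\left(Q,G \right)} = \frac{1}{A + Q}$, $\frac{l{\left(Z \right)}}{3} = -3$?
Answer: $- \frac{207}{10} \approx -20.7$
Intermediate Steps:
$l{\left(Z \right)} = -9$ ($l{\left(Z \right)} = 3 \left(-3\right) = -9$)
$m{\left(Q,G \right)} = \frac{1}{-5 + Q}$
$- 23 m{\left(-5,3 \right)} l{\left(3 \right)} = - \frac{23}{-5 - 5} \left(-9\right) = - \frac{23}{-10} \left(-9\right) = \left(-23\right) \left(- \frac{1}{10}\right) \left(-9\right) = \frac{23}{10} \left(-9\right) = - \frac{207}{10}$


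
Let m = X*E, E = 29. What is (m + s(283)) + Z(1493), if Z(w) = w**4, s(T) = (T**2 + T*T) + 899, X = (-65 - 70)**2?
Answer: 4968660134003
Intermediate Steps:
X = 18225 (X = (-135)**2 = 18225)
s(T) = 899 + 2*T**2 (s(T) = (T**2 + T**2) + 899 = 2*T**2 + 899 = 899 + 2*T**2)
m = 528525 (m = 18225*29 = 528525)
(m + s(283)) + Z(1493) = (528525 + (899 + 2*283**2)) + 1493**4 = (528525 + (899 + 2*80089)) + 4968659444401 = (528525 + (899 + 160178)) + 4968659444401 = (528525 + 161077) + 4968659444401 = 689602 + 4968659444401 = 4968660134003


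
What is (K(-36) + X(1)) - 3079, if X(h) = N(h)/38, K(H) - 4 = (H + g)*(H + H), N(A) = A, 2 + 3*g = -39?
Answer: 19039/38 ≈ 501.03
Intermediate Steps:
g = -41/3 (g = -⅔ + (⅓)*(-39) = -⅔ - 13 = -41/3 ≈ -13.667)
K(H) = 4 + 2*H*(-41/3 + H) (K(H) = 4 + (H - 41/3)*(H + H) = 4 + (-41/3 + H)*(2*H) = 4 + 2*H*(-41/3 + H))
X(h) = h/38
(K(-36) + X(1)) - 3079 = ((4 + 2*(-36)² - 82/3*(-36)) + (1/38)*1) - 3079 = ((4 + 2*1296 + 984) + 1/38) - 3079 = ((4 + 2592 + 984) + 1/38) - 3079 = (3580 + 1/38) - 3079 = 136041/38 - 3079 = 19039/38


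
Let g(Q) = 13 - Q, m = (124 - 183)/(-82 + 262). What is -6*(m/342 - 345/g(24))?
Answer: -21237551/112860 ≈ -188.18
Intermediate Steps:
m = -59/180 ≈ -0.32778
-6*(m/342 - 345/g(24)) = -6*(-59/180/342 - 345/(13 - 1*24)) = -6*(-59/180*1/342 - 345/(13 - 24)) = -6*(-59/61560 - 345/(-11)) = -6*(-59/61560 - 345*(-1/11)) = -6*(-59/61560 + 345/11) = -6*21237551/677160 = -21237551/112860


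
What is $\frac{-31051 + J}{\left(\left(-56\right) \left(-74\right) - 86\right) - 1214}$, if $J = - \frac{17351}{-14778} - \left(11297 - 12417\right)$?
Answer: $- \frac{442302967}{42028632} \approx -10.524$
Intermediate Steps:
$J = \frac{16568711}{14778}$ ($J = \left(-17351\right) \left(- \frac{1}{14778}\right) - -1120 = \frac{17351}{14778} + 1120 = \frac{16568711}{14778} \approx 1121.2$)
$\frac{-31051 + J}{\left(\left(-56\right) \left(-74\right) - 86\right) - 1214} = \frac{-31051 + \frac{16568711}{14778}}{\left(\left(-56\right) \left(-74\right) - 86\right) - 1214} = - \frac{442302967}{14778 \left(\left(4144 - 86\right) - 1214\right)} = - \frac{442302967}{14778 \left(4058 - 1214\right)} = - \frac{442302967}{14778 \cdot 2844} = \left(- \frac{442302967}{14778}\right) \frac{1}{2844} = - \frac{442302967}{42028632}$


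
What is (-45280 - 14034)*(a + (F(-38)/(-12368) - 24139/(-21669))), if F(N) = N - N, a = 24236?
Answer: -31151358280222/21669 ≈ -1.4376e+9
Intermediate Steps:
F(N) = 0
(-45280 - 14034)*(a + (F(-38)/(-12368) - 24139/(-21669))) = (-45280 - 14034)*(24236 + (0/(-12368) - 24139/(-21669))) = -59314*(24236 + (0*(-1/12368) - 24139*(-1/21669))) = -59314*(24236 + (0 + 24139/21669)) = -59314*(24236 + 24139/21669) = -59314*525194023/21669 = -31151358280222/21669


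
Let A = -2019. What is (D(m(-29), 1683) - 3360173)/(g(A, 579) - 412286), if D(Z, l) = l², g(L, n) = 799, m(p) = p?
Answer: 527684/411487 ≈ 1.2824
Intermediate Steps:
(D(m(-29), 1683) - 3360173)/(g(A, 579) - 412286) = (1683² - 3360173)/(799 - 412286) = (2832489 - 3360173)/(-411487) = -527684*(-1/411487) = 527684/411487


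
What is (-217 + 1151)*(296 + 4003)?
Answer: 4015266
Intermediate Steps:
(-217 + 1151)*(296 + 4003) = 934*4299 = 4015266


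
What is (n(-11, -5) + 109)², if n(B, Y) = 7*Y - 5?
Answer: 4761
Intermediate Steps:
n(B, Y) = -5 + 7*Y
(n(-11, -5) + 109)² = ((-5 + 7*(-5)) + 109)² = ((-5 - 35) + 109)² = (-40 + 109)² = 69² = 4761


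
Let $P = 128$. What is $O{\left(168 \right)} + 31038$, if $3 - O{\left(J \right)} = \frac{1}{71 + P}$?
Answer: $\frac{6177158}{199} \approx 31041.0$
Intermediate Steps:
$O{\left(J \right)} = \frac{596}{199}$ ($O{\left(J \right)} = 3 - \frac{1}{71 + 128} = 3 - \frac{1}{199} = \frac{596}{199}$)
$O{\left(168 \right)} + 31038 = \frac{596}{199} + 31038 = \frac{6177158}{199}$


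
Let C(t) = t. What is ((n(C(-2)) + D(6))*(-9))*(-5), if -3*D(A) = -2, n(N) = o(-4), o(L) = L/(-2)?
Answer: 120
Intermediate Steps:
o(L) = -L/2 (o(L) = L*(-1/2) = -L/2)
n(N) = 2 (n(N) = -1/2*(-4) = 2)
D(A) = 2/3 (D(A) = -1/3*(-2) = 2/3)
((n(C(-2)) + D(6))*(-9))*(-5) = ((2 + 2/3)*(-9))*(-5) = ((8/3)*(-9))*(-5) = -24*(-5) = 120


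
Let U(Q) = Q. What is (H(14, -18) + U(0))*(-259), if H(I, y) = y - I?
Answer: 8288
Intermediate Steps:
(H(14, -18) + U(0))*(-259) = ((-18 - 1*14) + 0)*(-259) = ((-18 - 14) + 0)*(-259) = (-32 + 0)*(-259) = -32*(-259) = 8288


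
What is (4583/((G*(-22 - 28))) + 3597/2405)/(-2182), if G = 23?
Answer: 1377113/1206973300 ≈ 0.0011410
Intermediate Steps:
(4583/((G*(-22 - 28))) + 3597/2405)/(-2182) = (4583/((23*(-22 - 28))) + 3597/2405)/(-2182) = (4583/((23*(-50))) + 3597*(1/2405))*(-1/2182) = (4583/(-1150) + 3597/2405)*(-1/2182) = (4583*(-1/1150) + 3597/2405)*(-1/2182) = (-4583/1150 + 3597/2405)*(-1/2182) = -1377113/553150*(-1/2182) = 1377113/1206973300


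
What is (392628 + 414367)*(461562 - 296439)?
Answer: 133253435385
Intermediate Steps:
(392628 + 414367)*(461562 - 296439) = 806995*165123 = 133253435385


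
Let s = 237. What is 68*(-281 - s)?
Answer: -35224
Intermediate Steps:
68*(-281 - s) = 68*(-281 - 1*237) = 68*(-281 - 237) = 68*(-518) = -35224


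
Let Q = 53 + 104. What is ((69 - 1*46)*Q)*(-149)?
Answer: -538039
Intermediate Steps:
Q = 157
((69 - 1*46)*Q)*(-149) = ((69 - 1*46)*157)*(-149) = ((69 - 46)*157)*(-149) = (23*157)*(-149) = 3611*(-149) = -538039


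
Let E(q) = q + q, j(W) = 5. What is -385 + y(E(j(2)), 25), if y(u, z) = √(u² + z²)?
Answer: -385 + 5*√29 ≈ -358.07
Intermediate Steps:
E(q) = 2*q
-385 + y(E(j(2)), 25) = -385 + √((2*5)² + 25²) = -385 + √(10² + 625) = -385 + √(100 + 625) = -385 + √725 = -385 + 5*√29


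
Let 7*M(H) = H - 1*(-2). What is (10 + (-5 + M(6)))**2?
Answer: 1849/49 ≈ 37.735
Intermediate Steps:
M(H) = 2/7 + H/7 (M(H) = (H - 1*(-2))/7 = (H + 2)/7 = (2 + H)/7 = 2/7 + H/7)
(10 + (-5 + M(6)))**2 = (10 + (-5 + (2/7 + (1/7)*6)))**2 = (10 + (-5 + (2/7 + 6/7)))**2 = (10 + (-5 + 8/7))**2 = (10 - 27/7)**2 = (43/7)**2 = 1849/49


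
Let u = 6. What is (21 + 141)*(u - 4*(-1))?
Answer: 1620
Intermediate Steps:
(21 + 141)*(u - 4*(-1)) = (21 + 141)*(6 - 4*(-1)) = 162*(6 + 4) = 162*10 = 1620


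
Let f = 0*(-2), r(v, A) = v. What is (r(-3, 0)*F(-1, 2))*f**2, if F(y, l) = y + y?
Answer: 0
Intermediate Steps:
F(y, l) = 2*y
f = 0
(r(-3, 0)*F(-1, 2))*f**2 = -6*(-1)*0**2 = -3*(-2)*0 = 6*0 = 0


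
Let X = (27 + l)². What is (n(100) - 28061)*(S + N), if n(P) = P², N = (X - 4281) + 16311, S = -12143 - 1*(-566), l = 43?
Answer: -96680533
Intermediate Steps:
X = 4900 (X = (27 + 43)² = 70² = 4900)
S = -11577 (S = -12143 + 566 = -11577)
N = 16930 (N = (4900 - 4281) + 16311 = 619 + 16311 = 16930)
(n(100) - 28061)*(S + N) = (100² - 28061)*(-11577 + 16930) = (10000 - 28061)*5353 = -18061*5353 = -96680533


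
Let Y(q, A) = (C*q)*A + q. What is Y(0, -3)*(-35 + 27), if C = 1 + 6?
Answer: 0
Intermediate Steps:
C = 7
Y(q, A) = q + 7*A*q (Y(q, A) = (7*q)*A + q = 7*A*q + q = q + 7*A*q)
Y(0, -3)*(-35 + 27) = (0*(1 + 7*(-3)))*(-35 + 27) = (0*(1 - 21))*(-8) = (0*(-20))*(-8) = 0*(-8) = 0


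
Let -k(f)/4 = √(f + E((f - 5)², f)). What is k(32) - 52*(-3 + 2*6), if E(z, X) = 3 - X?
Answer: -468 - 4*√3 ≈ -474.93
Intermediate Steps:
k(f) = -4*√3 (k(f) = -4*√(f + (3 - f)) = -4*√3)
k(32) - 52*(-3 + 2*6) = -4*√3 - 52*(-3 + 2*6) = -4*√3 - 52*(-3 + 12) = -4*√3 - 52*9 = -4*√3 - 1*468 = -4*√3 - 468 = -468 - 4*√3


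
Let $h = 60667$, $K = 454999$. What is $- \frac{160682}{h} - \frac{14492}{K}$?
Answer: $- \frac{73989335482}{27603424333} \approx -2.6804$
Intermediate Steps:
$- \frac{160682}{h} - \frac{14492}{K} = - \frac{160682}{60667} - \frac{14492}{454999} = - \frac{73989335482}{27603424333}$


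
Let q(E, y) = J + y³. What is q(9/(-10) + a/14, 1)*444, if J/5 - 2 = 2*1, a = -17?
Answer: 9324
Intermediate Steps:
J = 20 (J = 10 + 5*(2*1) = 10 + 5*2 = 10 + 10 = 20)
q(E, y) = 20 + y³
q(9/(-10) + a/14, 1)*444 = (20 + 1³)*444 = (20 + 1)*444 = 21*444 = 9324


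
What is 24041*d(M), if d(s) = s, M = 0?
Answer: 0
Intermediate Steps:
24041*d(M) = 24041*0 = 0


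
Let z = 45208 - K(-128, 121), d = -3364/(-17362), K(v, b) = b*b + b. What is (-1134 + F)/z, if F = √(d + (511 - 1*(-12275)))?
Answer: -567/15223 + √240891126397/132150863 ≈ -0.033532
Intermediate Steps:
K(v, b) = b + b² (K(v, b) = b² + b = b + b²)
d = 1682/8681 (d = -3364*(-1/17362) = 1682/8681 ≈ 0.19376)
z = 30446 (z = 45208 - 121*(1 + 121) = 45208 - 121*122 = 45208 - 1*14762 = 45208 - 14762 = 30446)
F = 2*√240891126397/8681 (F = √(1682/8681 + (511 - 1*(-12275))) = √(1682/8681 + (511 + 12275)) = √(1682/8681 + 12786) = √(110996948/8681) = 2*√240891126397/8681 ≈ 113.08)
(-1134 + F)/z = (-1134 + 2*√240891126397/8681)/30446 = (-1134 + 2*√240891126397/8681)*(1/30446) = -567/15223 + √240891126397/132150863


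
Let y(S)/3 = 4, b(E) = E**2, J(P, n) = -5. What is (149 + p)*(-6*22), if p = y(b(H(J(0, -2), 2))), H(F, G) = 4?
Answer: -21252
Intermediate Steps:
y(S) = 12 (y(S) = 3*4 = 12)
p = 12
(149 + p)*(-6*22) = (149 + 12)*(-6*22) = 161*(-132) = -21252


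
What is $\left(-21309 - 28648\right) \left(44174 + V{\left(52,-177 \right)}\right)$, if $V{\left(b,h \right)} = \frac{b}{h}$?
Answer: $- \frac{390601093922}{177} \approx -2.2068 \cdot 10^{9}$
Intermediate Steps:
$\left(-21309 - 28648\right) \left(44174 + V{\left(52,-177 \right)}\right) = \left(-21309 - 28648\right) \left(44174 + \frac{52}{-177}\right) = - 49957 \left(44174 + 52 \left(- \frac{1}{177}\right)\right) = - 49957 \left(44174 - \frac{52}{177}\right) = \left(-49957\right) \frac{7818746}{177} = - \frac{390601093922}{177}$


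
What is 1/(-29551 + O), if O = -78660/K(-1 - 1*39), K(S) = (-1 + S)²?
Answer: -1681/49753891 ≈ -3.3786e-5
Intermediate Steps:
O = -78660/1681 (O = -78660/(-1 + (-1 - 1*39))² = -78660/(-1 + (-1 - 39))² = -78660/(-1 - 40)² = -78660/((-41)²) = -78660/1681 ≈ -46.794)
1/(-29551 + O) = 1/(-29551 - 78660/1681) = 1/(-49753891/1681) = -1681/49753891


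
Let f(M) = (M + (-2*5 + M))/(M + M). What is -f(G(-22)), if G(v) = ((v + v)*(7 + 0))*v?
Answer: -6771/6776 ≈ -0.99926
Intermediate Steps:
G(v) = 14*v**2 (G(v) = ((2*v)*7)*v = (14*v)*v = 14*v**2)
f(M) = (-10 + 2*M)/(2*M) (f(M) = (M + (-10 + M))/((2*M)) = (-10 + 2*M)*(1/(2*M)) = (-10 + 2*M)/(2*M))
-f(G(-22)) = -(-5 + 14*(-22)**2)/(14*(-22)**2) = -(-5 + 14*484)/(14*484) = -(-5 + 6776)/6776 = -6771/6776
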